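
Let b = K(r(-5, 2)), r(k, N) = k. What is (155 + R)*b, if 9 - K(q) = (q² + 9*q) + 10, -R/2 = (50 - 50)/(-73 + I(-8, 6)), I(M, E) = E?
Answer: 2945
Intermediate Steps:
R = 0 (R = -2*(50 - 50)/(-73 + 6) = -0/(-67) = -0*(-1)/67 = -2*0 = 0)
K(q) = -1 - q² - 9*q (K(q) = 9 - ((q² + 9*q) + 10) = 9 - (10 + q² + 9*q) = 9 + (-10 - q² - 9*q) = -1 - q² - 9*q)
b = 19 (b = -1 - 1*(-5)² - 9*(-5) = -1 - 1*25 + 45 = -1 - 25 + 45 = 19)
(155 + R)*b = (155 + 0)*19 = 155*19 = 2945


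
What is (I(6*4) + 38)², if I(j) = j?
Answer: 3844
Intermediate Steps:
(I(6*4) + 38)² = (6*4 + 38)² = (24 + 38)² = 62² = 3844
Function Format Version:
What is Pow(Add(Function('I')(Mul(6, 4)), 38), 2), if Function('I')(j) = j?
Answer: 3844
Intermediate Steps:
Pow(Add(Function('I')(Mul(6, 4)), 38), 2) = Pow(Add(Mul(6, 4), 38), 2) = Pow(Add(24, 38), 2) = Pow(62, 2) = 3844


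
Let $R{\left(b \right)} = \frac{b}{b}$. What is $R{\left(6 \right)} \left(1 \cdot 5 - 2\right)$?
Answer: $3$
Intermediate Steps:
$R{\left(b \right)} = 1$
$R{\left(6 \right)} \left(1 \cdot 5 - 2\right) = 1 \left(1 \cdot 5 - 2\right) = 1 \left(5 - 2\right) = 1 \cdot 3 = 3$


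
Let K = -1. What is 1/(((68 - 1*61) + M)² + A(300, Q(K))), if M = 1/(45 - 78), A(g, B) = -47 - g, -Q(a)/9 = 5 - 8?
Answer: -1089/324983 ≈ -0.0033509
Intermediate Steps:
Q(a) = 27 (Q(a) = -9*(5 - 8) = -9*(-3) = 27)
M = -1/33 (M = 1/(-33) = -1/33 ≈ -0.030303)
1/(((68 - 1*61) + M)² + A(300, Q(K))) = 1/(((68 - 1*61) - 1/33)² + (-47 - 1*300)) = 1/(((68 - 61) - 1/33)² + (-47 - 300)) = 1/((7 - 1/33)² - 347) = 1/((230/33)² - 347) = 1/(52900/1089 - 347) = 1/(-324983/1089) = -1089/324983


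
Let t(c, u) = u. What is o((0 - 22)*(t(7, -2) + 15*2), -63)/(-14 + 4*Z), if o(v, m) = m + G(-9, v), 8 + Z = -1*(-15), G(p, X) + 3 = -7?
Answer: -73/14 ≈ -5.2143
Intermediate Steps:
G(p, X) = -10 (G(p, X) = -3 - 7 = -10)
Z = 7 (Z = -8 - 1*(-15) = -8 + 15 = 7)
o(v, m) = -10 + m (o(v, m) = m - 10 = -10 + m)
o((0 - 22)*(t(7, -2) + 15*2), -63)/(-14 + 4*Z) = (-10 - 63)/(-14 + 4*7) = -73/(-14 + 28) = -73/14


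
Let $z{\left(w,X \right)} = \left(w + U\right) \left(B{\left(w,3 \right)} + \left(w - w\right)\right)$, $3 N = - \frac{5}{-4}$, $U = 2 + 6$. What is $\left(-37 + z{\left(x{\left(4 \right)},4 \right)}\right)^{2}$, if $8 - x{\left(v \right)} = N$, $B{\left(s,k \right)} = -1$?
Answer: $\frac{398161}{144} \approx 2765.0$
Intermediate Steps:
$U = 8$
$N = \frac{5}{12}$ ($N = \frac{\left(-5\right) \frac{1}{-4}}{3} = \frac{\left(-5\right) \left(- \frac{1}{4}\right)}{3} = \frac{1}{3} \cdot \frac{5}{4} = \frac{5}{12} \approx 0.41667$)
$x{\left(v \right)} = \frac{91}{12}$ ($x{\left(v \right)} = 8 - \frac{5}{12} = \frac{91}{12}$)
$z{\left(w,X \right)} = -8 - w$ ($z{\left(w,X \right)} = \left(w + 8\right) \left(-1 + \left(w - w\right)\right) = \left(8 + w\right) \left(-1 + 0\right) = \left(8 + w\right) \left(-1\right) = -8 - w$)
$\left(-37 + z{\left(x{\left(4 \right)},4 \right)}\right)^{2} = \left(-37 - \frac{187}{12}\right)^{2} = \left(- \frac{631}{12}\right)^{2} = \frac{398161}{144}$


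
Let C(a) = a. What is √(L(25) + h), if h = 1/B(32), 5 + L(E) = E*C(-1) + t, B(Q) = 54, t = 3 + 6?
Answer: I*√6798/18 ≈ 4.5806*I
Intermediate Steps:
t = 9
L(E) = 4 - E (L(E) = -5 + (E*(-1) + 9) = -5 + (-E + 9) = -5 + (9 - E) = 4 - E)
h = 1/54 ≈ 0.018519
√(L(25) + h) = √((4 - 1*25) + 1/54) = √((4 - 25) + 1/54) = √(-21 + 1/54) = √(-1133/54) = I*√6798/18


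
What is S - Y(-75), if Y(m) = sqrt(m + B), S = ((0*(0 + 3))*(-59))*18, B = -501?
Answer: -24*I ≈ -24.0*I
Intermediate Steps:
S = 0 (S = ((0*3)*(-59))*18 = (0*(-59))*18 = 0*18 = 0)
Y(m) = sqrt(-501 + m) (Y(m) = sqrt(m - 501) = sqrt(-501 + m))
S - Y(-75) = 0 - sqrt(-501 - 75) = 0 - sqrt(-576) = 0 - 24*I = -24*I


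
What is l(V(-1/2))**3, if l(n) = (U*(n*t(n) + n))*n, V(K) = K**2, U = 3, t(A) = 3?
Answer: 27/64 ≈ 0.42188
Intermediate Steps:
l(n) = 12*n**2 (l(n) = (3*(n*3 + n))*n = (3*(3*n + n))*n = (3*(4*n))*n = (12*n)*n = 12*n**2)
l(V(-1/2))**3 = (12*((-1/2)**2)**2)**3 = (12*(1/4)**2)**3 = (12*(1/16))**3 = (3/4)**3 = 27/64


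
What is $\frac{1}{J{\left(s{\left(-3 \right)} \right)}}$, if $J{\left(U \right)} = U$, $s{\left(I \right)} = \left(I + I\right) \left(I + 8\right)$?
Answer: $- \frac{1}{30} \approx -0.033333$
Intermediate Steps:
$s{\left(I \right)} = 2 I \left(8 + I\right)$
$\frac{1}{J{\left(s{\left(-3 \right)} \right)}} = \frac{1}{2 \left(-3\right) \left(8 - 3\right)} = \frac{1}{2 \left(-3\right) 5} = \frac{1}{-30} = - \frac{1}{30}$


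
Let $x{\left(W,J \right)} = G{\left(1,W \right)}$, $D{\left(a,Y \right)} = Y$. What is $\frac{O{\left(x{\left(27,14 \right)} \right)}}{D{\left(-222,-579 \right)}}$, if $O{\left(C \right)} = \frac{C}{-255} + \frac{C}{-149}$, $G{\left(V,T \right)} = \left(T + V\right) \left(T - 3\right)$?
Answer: $\frac{90496}{7333035} \approx 0.012341$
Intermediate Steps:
$G{\left(V,T \right)} = \left(-3 + T\right) \left(T + V\right)$ ($G{\left(V,T \right)} = \left(T + V\right) \left(-3 + T\right) = \left(-3 + T\right) \left(T + V\right)$)
$x{\left(W,J \right)} = -3 + W^{2} - 2 W$ ($x{\left(W,J \right)} = W^{2} - 3 W - 3 + W 1 = W^{2} - 3 W - 3 + W = -3 + W^{2} - 2 W$)
$O{\left(C \right)} = - \frac{404 C}{37995}$ ($O{\left(C \right)} = C \left(- \frac{1}{255}\right) + C \left(- \frac{1}{149}\right) = - \frac{C}{255} - \frac{C}{149} = - \frac{404 C}{37995}$)
$\frac{O{\left(x{\left(27,14 \right)} \right)}}{D{\left(-222,-579 \right)}} = \frac{\left(- \frac{404}{37995}\right) \left(-3 + 27^{2} - 54\right)}{-579} = - \frac{404 \left(-3 + 729 - 54\right)}{37995} \left(- \frac{1}{579}\right) = \left(- \frac{404}{37995}\right) 672 \left(- \frac{1}{579}\right) = \left(- \frac{90496}{12665}\right) \left(- \frac{1}{579}\right) = \frac{90496}{7333035}$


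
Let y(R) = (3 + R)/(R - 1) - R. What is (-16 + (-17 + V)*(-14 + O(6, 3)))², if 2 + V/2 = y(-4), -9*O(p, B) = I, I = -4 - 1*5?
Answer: 546121/25 ≈ 21845.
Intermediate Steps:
I = -9 (I = -4 - 5 = -9)
O(p, B) = 1 (O(p, B) = -⅑*(-9) = 1)
y(R) = -R + (3 + R)/(-1 + R) (y(R) = (3 + R)/(-1 + R) - R = -R + (3 + R)/(-1 + R))
V = 22/5 (V = -4 + 2*((3 - 1*(-4)² + 2*(-4))/(-1 - 4)) = -4 + 2*((3 - 1*16 - 8)/(-5)) = -4 + 2*(-(3 - 16 - 8)/5) = -4 + 2*(-⅕*(-21)) = -4 + 2*(21/5) = -4 + 42/5 = 22/5 ≈ 4.4000)
(-16 + (-17 + V)*(-14 + O(6, 3)))² = (-16 + (-17 + 22/5)*(-14 + 1))² = (-16 - 63/5*(-13))² = (-16 + 819/5)² = (739/5)² = 546121/25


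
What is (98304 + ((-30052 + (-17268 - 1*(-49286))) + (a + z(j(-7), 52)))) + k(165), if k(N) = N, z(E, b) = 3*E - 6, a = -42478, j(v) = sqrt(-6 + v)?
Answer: 57951 + 3*I*sqrt(13) ≈ 57951.0 + 10.817*I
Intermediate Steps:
z(E, b) = -6 + 3*E
(98304 + ((-30052 + (-17268 - 1*(-49286))) + (a + z(j(-7), 52)))) + k(165) = (98304 + ((-30052 + (-17268 - 1*(-49286))) + (-42478 + (-6 + 3*sqrt(-6 - 7))))) + 165 = (98304 + ((-30052 + (-17268 + 49286)) + (-42478 + (-6 + 3*sqrt(-13))))) + 165 = (98304 + ((-30052 + 32018) + (-42478 + (-6 + 3*(I*sqrt(13)))))) + 165 = (98304 + (1966 + (-42478 + (-6 + 3*I*sqrt(13))))) + 165 = (98304 + (1966 + (-42484 + 3*I*sqrt(13)))) + 165 = (98304 + (-40518 + 3*I*sqrt(13))) + 165 = (57786 + 3*I*sqrt(13)) + 165 = 57951 + 3*I*sqrt(13)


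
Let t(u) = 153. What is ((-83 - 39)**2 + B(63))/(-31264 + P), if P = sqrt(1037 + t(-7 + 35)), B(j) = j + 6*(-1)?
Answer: -233557712/488718253 - 14941*sqrt(1190)/977436506 ≈ -0.47843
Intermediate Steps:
B(j) = -6 + j (B(j) = j - 6 = -6 + j)
P = sqrt(1190) (P = sqrt(1037 + 153) = sqrt(1190) ≈ 34.496)
((-83 - 39)**2 + B(63))/(-31264 + P) = ((-83 - 39)**2 + (-6 + 63))/(-31264 + sqrt(1190)) = ((-122)**2 + 57)/(-31264 + sqrt(1190)) = (14884 + 57)/(-31264 + sqrt(1190)) = 14941/(-31264 + sqrt(1190))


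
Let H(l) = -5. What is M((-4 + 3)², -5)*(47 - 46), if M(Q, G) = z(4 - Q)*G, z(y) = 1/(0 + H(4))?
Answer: 1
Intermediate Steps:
z(y) = -⅕ (z(y) = 1/(0 - 5) = 1/(-5) = -⅕)
M(Q, G) = -G/5
M((-4 + 3)², -5)*(47 - 46) = (-⅕*(-5))*(47 - 46) = 1*1 = 1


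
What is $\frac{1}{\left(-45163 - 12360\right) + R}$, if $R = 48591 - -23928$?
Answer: $\frac{1}{14996} \approx 6.6684 \cdot 10^{-5}$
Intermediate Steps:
$R = 72519$ ($R = 48591 + 23928 = 72519$)
$\frac{1}{\left(-45163 - 12360\right) + R} = \frac{1}{\left(-45163 - 12360\right) + 72519} = \frac{1}{-57523 + 72519} = \frac{1}{14996}$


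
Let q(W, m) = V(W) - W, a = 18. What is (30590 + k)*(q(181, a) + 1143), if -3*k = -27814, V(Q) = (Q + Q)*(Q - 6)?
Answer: 7690686208/3 ≈ 2.5636e+9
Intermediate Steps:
V(Q) = 2*Q*(-6 + Q) (V(Q) = (2*Q)*(-6 + Q) = 2*Q*(-6 + Q))
q(W, m) = -W + 2*W*(-6 + W) (q(W, m) = 2*W*(-6 + W) - W = -W + 2*W*(-6 + W))
k = 27814/3 (k = -⅓*(-27814) = 27814/3 ≈ 9271.3)
(30590 + k)*(q(181, a) + 1143) = (30590 + 27814/3)*(181*(-13 + 2*181) + 1143) = 119584*(181*(-13 + 362) + 1143)/3 = 119584*(181*349 + 1143)/3 = 119584*(63169 + 1143)/3 = (119584/3)*64312 = 7690686208/3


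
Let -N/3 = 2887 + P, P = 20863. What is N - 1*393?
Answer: -71643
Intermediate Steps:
N = -71250 (N = -3*(2887 + 20863) = -3*23750 = -71250)
N - 1*393 = -71250 - 1*393 = -71250 - 393 = -71643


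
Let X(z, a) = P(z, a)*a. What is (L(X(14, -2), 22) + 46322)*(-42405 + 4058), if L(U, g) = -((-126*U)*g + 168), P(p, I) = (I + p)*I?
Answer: -6872165870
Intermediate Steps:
P(p, I) = I*(I + p)
X(z, a) = a**2*(a + z) (X(z, a) = (a*(a + z))*a = a**2*(a + z))
L(U, g) = -168 + 126*U*g (L(U, g) = -(-126*U*g + 168) = -(168 - 126*U*g) = -168 + 126*U*g)
(L(X(14, -2), 22) + 46322)*(-42405 + 4058) = ((-168 + 126*((-2)**2*(-2 + 14))*22) + 46322)*(-42405 + 4058) = ((-168 + 126*(4*12)*22) + 46322)*(-38347) = ((-168 + 126*48*22) + 46322)*(-38347) = ((-168 + 133056) + 46322)*(-38347) = (132888 + 46322)*(-38347) = 179210*(-38347) = -6872165870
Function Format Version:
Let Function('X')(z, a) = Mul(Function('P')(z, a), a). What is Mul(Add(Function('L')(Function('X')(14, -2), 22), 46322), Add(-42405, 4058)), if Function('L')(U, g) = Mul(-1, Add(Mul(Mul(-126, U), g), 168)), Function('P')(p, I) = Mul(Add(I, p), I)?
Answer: -6872165870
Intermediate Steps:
Function('P')(p, I) = Mul(I, Add(I, p))
Function('X')(z, a) = Mul(Pow(a, 2), Add(a, z)) (Function('X')(z, a) = Mul(Mul(a, Add(a, z)), a) = Mul(Pow(a, 2), Add(a, z)))
Function('L')(U, g) = Add(-168, Mul(126, U, g)) (Function('L')(U, g) = Mul(-1, Add(Mul(-126, U, g), 168)) = Mul(-1, Add(168, Mul(-126, U, g))) = Add(-168, Mul(126, U, g)))
Mul(Add(Function('L')(Function('X')(14, -2), 22), 46322), Add(-42405, 4058)) = Mul(Add(Add(-168, Mul(126, Mul(Pow(-2, 2), Add(-2, 14)), 22)), 46322), Add(-42405, 4058)) = Mul(Add(Add(-168, Mul(126, Mul(4, 12), 22)), 46322), -38347) = Mul(Add(Add(-168, Mul(126, 48, 22)), 46322), -38347) = Mul(Add(Add(-168, 133056), 46322), -38347) = Mul(Add(132888, 46322), -38347) = Mul(179210, -38347) = -6872165870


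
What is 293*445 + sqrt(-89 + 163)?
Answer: 130385 + sqrt(74) ≈ 1.3039e+5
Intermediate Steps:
293*445 + sqrt(-89 + 163) = 130385 + sqrt(74)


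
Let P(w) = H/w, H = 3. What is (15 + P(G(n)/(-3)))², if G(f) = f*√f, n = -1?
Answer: 144 - 270*I ≈ 144.0 - 270.0*I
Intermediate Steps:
G(f) = f^(3/2)
P(w) = 3/w
(15 + P(G(n)/(-3)))² = (15 + 3/(((-1)^(3/2)/(-3))))² = (15 + 3/((-I*(-⅓))))² = (15 + 3/((I/3)))² = (15 + 3*(-3*I))² = (15 - 9*I)²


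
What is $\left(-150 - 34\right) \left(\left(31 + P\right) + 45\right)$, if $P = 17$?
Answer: $-17112$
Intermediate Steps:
$\left(-150 - 34\right) \left(\left(31 + P\right) + 45\right) = \left(-150 - 34\right) \left(\left(31 + 17\right) + 45\right) = - 184 \left(48 + 45\right) = \left(-184\right) 93 = -17112$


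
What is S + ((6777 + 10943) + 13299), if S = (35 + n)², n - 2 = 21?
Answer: 34383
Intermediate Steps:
n = 23 (n = 2 + 21 = 23)
S = 3364 (S = (35 + 23)² = 58² = 3364)
S + ((6777 + 10943) + 13299) = 3364 + ((6777 + 10943) + 13299) = 3364 + (17720 + 13299) = 3364 + 31019 = 34383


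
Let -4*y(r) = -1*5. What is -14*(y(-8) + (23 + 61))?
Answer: -2387/2 ≈ -1193.5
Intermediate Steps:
y(r) = 5/4 (y(r) = -(-1)*5/4 = -¼*(-5) = 5/4)
-14*(y(-8) + (23 + 61)) = -14*(5/4 + (23 + 61)) = -14*(5/4 + 84) = -14*341/4 = -2387/2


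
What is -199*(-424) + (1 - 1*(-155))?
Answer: 84532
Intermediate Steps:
-199*(-424) + (1 - 1*(-155)) = 84376 + (1 + 155) = 84376 + 156 = 84532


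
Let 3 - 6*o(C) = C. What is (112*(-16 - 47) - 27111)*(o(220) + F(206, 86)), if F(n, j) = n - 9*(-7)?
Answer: -15910433/2 ≈ -7.9552e+6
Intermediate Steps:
F(n, j) = 63 + n (F(n, j) = n - 1*(-63) = n + 63 = 63 + n)
o(C) = ½ - C/6
(112*(-16 - 47) - 27111)*(o(220) + F(206, 86)) = (112*(-16 - 47) - 27111)*((½ - ⅙*220) + (63 + 206)) = (112*(-63) - 27111)*((½ - 110/3) + 269) = (-7056 - 27111)*(-217/6 + 269) = -34167*1397/6 = -15910433/2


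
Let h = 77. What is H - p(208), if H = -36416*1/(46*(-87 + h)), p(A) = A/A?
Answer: 8989/115 ≈ 78.165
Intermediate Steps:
p(A) = 1
H = 9104/115 (H = -36416*1/(46*(-87 + 77)) = -36416/(46*(-10)) = -36416/(-460) = -36416*(-1/460) = 9104/115 ≈ 79.165)
H - p(208) = 9104/115 - 1*1 = 9104/115 - 1 = 8989/115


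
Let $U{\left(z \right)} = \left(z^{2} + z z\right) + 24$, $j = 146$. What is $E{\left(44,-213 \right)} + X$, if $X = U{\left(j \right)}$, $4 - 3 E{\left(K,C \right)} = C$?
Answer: $\frac{128185}{3} \approx 42728.0$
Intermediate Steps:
$E{\left(K,C \right)} = \frac{4}{3} - \frac{C}{3}$
$U{\left(z \right)} = 24 + 2 z^{2}$ ($U{\left(z \right)} = \left(z^{2} + z^{2}\right) + 24 = 2 z^{2} + 24 = 24 + 2 z^{2}$)
$X = 42656$ ($X = 24 + 2 \cdot 146^{2} = 24 + 2 \cdot 21316 = 24 + 42632 = 42656$)
$E{\left(44,-213 \right)} + X = \left(\frac{4}{3} - -71\right) + 42656 = \left(\frac{4}{3} + 71\right) + 42656 = \frac{217}{3} + 42656 = \frac{128185}{3}$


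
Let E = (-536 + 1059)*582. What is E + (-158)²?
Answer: 329350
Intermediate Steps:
E = 304386 (E = 523*582 = 304386)
E + (-158)² = 304386 + (-158)² = 304386 + 24964 = 329350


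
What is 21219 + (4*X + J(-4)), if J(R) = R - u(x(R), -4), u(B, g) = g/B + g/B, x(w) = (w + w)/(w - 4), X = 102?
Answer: 21631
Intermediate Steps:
x(w) = 2*w/(-4 + w) (x(w) = (2*w)/(-4 + w) = 2*w/(-4 + w))
u(B, g) = 2*g/B
J(R) = R + 4*(-4 + R)/R (J(R) = R - 2*(-4)/(2*R/(-4 + R)) = R - 2*(-4)*(-4 + R)/(2*R) = R - (-4)*(-4 + R)/R = R + 4*(-4 + R)/R)
21219 + (4*X + J(-4)) = 21219 + (4*102 + (4 - 4 - 16/(-4))) = 21219 + (408 + (4 - 4 - 16*(-¼))) = 21219 + (408 + (4 - 4 + 4)) = 21219 + (408 + 4) = 21219 + 412 = 21631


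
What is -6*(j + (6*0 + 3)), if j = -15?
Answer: 72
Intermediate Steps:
-6*(j + (6*0 + 3)) = -6*(-15 + (6*0 + 3)) = -6*(-15 + (0 + 3)) = -6*(-15 + 3) = -6*(-12) = 72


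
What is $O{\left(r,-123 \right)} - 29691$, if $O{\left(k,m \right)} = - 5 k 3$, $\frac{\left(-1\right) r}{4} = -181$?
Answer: $-40551$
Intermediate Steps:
$r = 724$ ($r = \left(-4\right) \left(-181\right) = 724$)
$O{\left(k,m \right)} = - 15 k$
$O{\left(r,-123 \right)} - 29691 = \left(-15\right) 724 - 29691 = -10860 - 29691 = -40551$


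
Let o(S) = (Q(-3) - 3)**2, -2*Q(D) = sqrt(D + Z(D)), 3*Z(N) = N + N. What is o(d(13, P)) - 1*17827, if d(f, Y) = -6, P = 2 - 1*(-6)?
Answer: -71277/4 + 3*I*sqrt(5) ≈ -17819.0 + 6.7082*I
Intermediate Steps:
P = 8 (P = 2 + 6 = 8)
Z(N) = 2*N/3 (Z(N) = (N + N)/3 = (2*N)/3 = 2*N/3)
Q(D) = -sqrt(15)*sqrt(D)/6 (Q(D) = -sqrt(D + 2*D/3)/2 = -sqrt(15)*sqrt(D)/3/2 = -sqrt(15)*sqrt(D)/6)
o(S) = (-3 - I*sqrt(5)/2)**2 (o(S) = (-sqrt(15)*sqrt(-3)/6 - 3)**2 = (-sqrt(15)*I*sqrt(3)/6 - 3)**2 = (-I*sqrt(5)/2 - 3)**2 = (-3 - I*sqrt(5)/2)**2)
o(d(13, P)) - 1*17827 = (6 + I*sqrt(5))**2/4 - 1*17827 = (6 + I*sqrt(5))**2/4 - 17827 = -17827 + (6 + I*sqrt(5))**2/4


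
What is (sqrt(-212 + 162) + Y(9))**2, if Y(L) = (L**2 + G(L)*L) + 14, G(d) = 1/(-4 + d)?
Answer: 233006/25 + 968*I*sqrt(2) ≈ 9320.2 + 1369.0*I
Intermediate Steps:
Y(L) = 14 + L**2 + L/(-4 + L) (Y(L) = (L**2 + L/(-4 + L)) + 14 = 14 + L**2 + L/(-4 + L))
(sqrt(-212 + 162) + Y(9))**2 = (sqrt(-212 + 162) + (9 + (-4 + 9)*(14 + 9**2))/(-4 + 9))**2 = (sqrt(-50) + (9 + 5*(14 + 81))/5)**2 = (5*I*sqrt(2) + (9 + 5*95)/5)**2 = (5*I*sqrt(2) + (9 + 475)/5)**2 = (5*I*sqrt(2) + (1/5)*484)**2 = (5*I*sqrt(2) + 484/5)**2 = (484/5 + 5*I*sqrt(2))**2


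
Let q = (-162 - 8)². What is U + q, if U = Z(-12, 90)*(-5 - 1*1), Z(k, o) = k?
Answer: 28972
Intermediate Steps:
U = 72 (U = -12*(-5 - 1*1) = -12*(-5 - 1) = -12*(-6) = 72)
q = 28900 (q = (-170)² = 28900)
U + q = 72 + 28900 = 28972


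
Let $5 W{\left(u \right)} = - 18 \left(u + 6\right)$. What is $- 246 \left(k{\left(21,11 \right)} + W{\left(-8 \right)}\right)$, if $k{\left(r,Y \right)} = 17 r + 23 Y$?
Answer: $- \frac{759156}{5} \approx -1.5183 \cdot 10^{5}$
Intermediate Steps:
$W{\left(u \right)} = - \frac{108}{5} - \frac{18 u}{5}$ ($W{\left(u \right)} = \frac{\left(-18\right) \left(u + 6\right)}{5} = \frac{\left(-18\right) \left(6 + u\right)}{5} = \frac{-108 - 18 u}{5} = - \frac{108}{5} - \frac{18 u}{5}$)
$- 246 \left(k{\left(21,11 \right)} + W{\left(-8 \right)}\right) = - 246 \left(\left(17 \cdot 21 + 23 \cdot 11\right) - - \frac{36}{5}\right) = - 246 \left(\left(357 + 253\right) + \left(- \frac{108}{5} + \frac{144}{5}\right)\right) = - 246 \left(610 + \frac{36}{5}\right) = \left(-246\right) \frac{3086}{5} = - \frac{759156}{5}$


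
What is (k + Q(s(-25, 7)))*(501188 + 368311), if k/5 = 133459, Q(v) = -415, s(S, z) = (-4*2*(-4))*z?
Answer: 579851493120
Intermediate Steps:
s(S, z) = 32*z (s(S, z) = (-8*(-4))*z = 32*z)
k = 667295 (k = 5*133459 = 667295)
(k + Q(s(-25, 7)))*(501188 + 368311) = (667295 - 415)*(501188 + 368311) = 666880*869499 = 579851493120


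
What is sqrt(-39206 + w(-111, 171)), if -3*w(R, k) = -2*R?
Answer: 4*I*sqrt(2455) ≈ 198.19*I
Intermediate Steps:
w(R, k) = 2*R/3 (w(R, k) = -(-2)*R/3 = 2*R/3)
sqrt(-39206 + w(-111, 171)) = sqrt(-39206 + (2/3)*(-111)) = sqrt(-39206 - 74) = sqrt(-39280) = 4*I*sqrt(2455)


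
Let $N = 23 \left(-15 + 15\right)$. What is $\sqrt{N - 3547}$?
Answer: $i \sqrt{3547} \approx 59.557 i$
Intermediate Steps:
$N = 0$ ($N = 23 \cdot 0 = 0$)
$\sqrt{N - 3547} = \sqrt{0 - 3547} = \sqrt{-3547} = i \sqrt{3547}$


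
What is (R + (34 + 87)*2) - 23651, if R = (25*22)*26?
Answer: -9109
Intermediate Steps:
R = 14300 (R = 550*26 = 14300)
(R + (34 + 87)*2) - 23651 = (14300 + (34 + 87)*2) - 23651 = (14300 + 121*2) - 23651 = (14300 + 242) - 23651 = 14542 - 23651 = -9109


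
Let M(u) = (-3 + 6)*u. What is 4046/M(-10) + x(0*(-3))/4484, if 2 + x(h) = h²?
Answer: -4535581/33630 ≈ -134.87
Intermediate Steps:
x(h) = -2 + h²
M(u) = 3*u
4046/M(-10) + x(0*(-3))/4484 = 4046/((3*(-10))) + (-2 + (0*(-3))²)/4484 = 4046/(-30) + (-2 + 0²)*(1/4484) = 4046*(-1/30) + (-2 + 0)*(1/4484) = -2023/15 - 2*1/4484 = -2023/15 - 1/2242 = -4535581/33630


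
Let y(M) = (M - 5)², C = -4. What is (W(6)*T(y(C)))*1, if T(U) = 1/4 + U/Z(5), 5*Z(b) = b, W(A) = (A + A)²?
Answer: 11700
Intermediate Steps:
W(A) = 4*A² (W(A) = (2*A)² = 4*A²)
Z(b) = b/5
y(M) = (-5 + M)²
T(U) = ¼ + U (T(U) = 1/4 + U/(((⅕)*5)) = 1*(¼) + U/1 = ¼ + U*1 = ¼ + U)
(W(6)*T(y(C)))*1 = ((4*6²)*(¼ + (-5 - 4)²))*1 = ((4*36)*(¼ + (-9)²))*1 = (144*(¼ + 81))*1 = (144*(325/4))*1 = 11700*1 = 11700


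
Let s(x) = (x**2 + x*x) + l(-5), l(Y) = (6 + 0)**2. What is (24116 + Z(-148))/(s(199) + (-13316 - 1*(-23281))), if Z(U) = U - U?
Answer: 24116/89203 ≈ 0.27035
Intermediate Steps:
l(Y) = 36 (l(Y) = 6**2 = 36)
Z(U) = 0
s(x) = 36 + 2*x**2 (s(x) = (x**2 + x*x) + 36 = (x**2 + x**2) + 36 = 2*x**2 + 36 = 36 + 2*x**2)
(24116 + Z(-148))/(s(199) + (-13316 - 1*(-23281))) = (24116 + 0)/((36 + 2*199**2) + (-13316 - 1*(-23281))) = 24116/((36 + 2*39601) + (-13316 + 23281)) = 24116/((36 + 79202) + 9965) = 24116/(79238 + 9965) = 24116/89203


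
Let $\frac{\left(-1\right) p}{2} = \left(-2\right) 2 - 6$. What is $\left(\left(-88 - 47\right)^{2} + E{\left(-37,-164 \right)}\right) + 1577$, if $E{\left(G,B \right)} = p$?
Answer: $19822$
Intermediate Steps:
$p = 20$ ($p = - 2 \left(\left(-2\right) 2 - 6\right) = - 2 \left(-4 - 6\right) = \left(-2\right) \left(-10\right) = 20$)
$E{\left(G,B \right)} = 20$
$\left(\left(-88 - 47\right)^{2} + E{\left(-37,-164 \right)}\right) + 1577 = \left(\left(-88 - 47\right)^{2} + 20\right) + 1577 = \left(\left(-135\right)^{2} + 20\right) + 1577 = \left(18225 + 20\right) + 1577 = 18245 + 1577 = 19822$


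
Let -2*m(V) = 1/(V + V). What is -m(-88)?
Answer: -1/352 ≈ -0.0028409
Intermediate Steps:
m(V) = -1/(4*V) (m(V) = -1/(2*(V + V)) = -1/(2*V)/2 = -1/(4*V))
-m(-88) = -(-1)/(4*(-88)) = -(-1)*(-1)/(4*88) = -1*1/352 = -1/352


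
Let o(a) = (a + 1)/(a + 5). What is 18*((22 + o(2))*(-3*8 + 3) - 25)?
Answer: -8928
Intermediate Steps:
o(a) = (1 + a)/(5 + a)
18*((22 + o(2))*(-3*8 + 3) - 25) = 18*((22 + (1 + 2)/(5 + 2))*(-3*8 + 3) - 25) = 18*((22 + 3/7)*(-24 + 3) - 25) = 18*((22 + (⅐)*3)*(-21) - 25) = 18*((22 + 3/7)*(-21) - 25) = 18*((157/7)*(-21) - 25) = 18*(-471 - 25) = 18*(-496) = -8928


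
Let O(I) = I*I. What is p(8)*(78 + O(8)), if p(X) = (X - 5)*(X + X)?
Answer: 6816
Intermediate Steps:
O(I) = I²
p(X) = 2*X*(-5 + X) (p(X) = (-5 + X)*(2*X) = 2*X*(-5 + X))
p(8)*(78 + O(8)) = (2*8*(-5 + 8))*(78 + 8²) = (2*8*3)*(78 + 64) = 48*142 = 6816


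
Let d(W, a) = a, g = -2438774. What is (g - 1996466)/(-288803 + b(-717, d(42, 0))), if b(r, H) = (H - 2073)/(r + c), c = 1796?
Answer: 478562396/31162051 ≈ 15.357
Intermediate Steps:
b(r, H) = (-2073 + H)/(1796 + r) (b(r, H) = (H - 2073)/(r + 1796) = (-2073 + H)/(1796 + r))
(g - 1996466)/(-288803 + b(-717, d(42, 0))) = (-2438774 - 1996466)/(-288803 + (-2073 + 0)/(1796 - 717)) = -4435240/(-288803 - 2073/1079) = -4435240/(-311620510/1079) = -4435240*(-1079/311620510) = 478562396/31162051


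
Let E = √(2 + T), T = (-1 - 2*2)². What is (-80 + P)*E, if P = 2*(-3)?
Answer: -258*√3 ≈ -446.87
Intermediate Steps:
P = -6
T = 25 (T = (-1 - 4)² = (-5)² = 25)
E = 3*√3 (E = √(2 + 25) = √27 = 3*√3 ≈ 5.1962)
(-80 + P)*E = (-80 - 6)*(3*√3) = -258*√3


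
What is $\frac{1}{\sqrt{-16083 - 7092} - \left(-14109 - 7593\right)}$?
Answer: $\frac{7234}{156999993} - \frac{5 i \sqrt{103}}{156999993} \approx 4.6076 \cdot 10^{-5} - 3.2321 \cdot 10^{-7} i$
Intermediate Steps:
$\frac{1}{\sqrt{-16083 - 7092} - \left(-14109 - 7593\right)} = \frac{1}{\sqrt{-23175} - -21702} = \frac{1}{15 i \sqrt{103} + 21702} = \frac{1}{21702 + 15 i \sqrt{103}}$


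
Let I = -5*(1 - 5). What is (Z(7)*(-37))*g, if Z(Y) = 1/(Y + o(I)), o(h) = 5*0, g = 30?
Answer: -1110/7 ≈ -158.57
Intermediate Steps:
I = 20 (I = -5*(-4) = 20)
o(h) = 0
Z(Y) = 1/Y (Z(Y) = 1/(Y + 0) = 1/Y)
(Z(7)*(-37))*g = (-37/7)*30 = ((⅐)*(-37))*30 = -37/7*30 = -1110/7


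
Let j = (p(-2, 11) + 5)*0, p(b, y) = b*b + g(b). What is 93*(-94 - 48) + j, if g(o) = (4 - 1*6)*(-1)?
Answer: -13206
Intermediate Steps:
g(o) = 2 (g(o) = (4 - 6)*(-1) = -2*(-1) = 2)
p(b, y) = 2 + b**2 (p(b, y) = b*b + 2 = b**2 + 2 = 2 + b**2)
j = 0 (j = ((2 + (-2)**2) + 5)*0 = ((2 + 4) + 5)*0 = (6 + 5)*0 = 11*0 = 0)
93*(-94 - 48) + j = 93*(-94 - 48) + 0 = 93*(-142) + 0 = -13206 + 0 = -13206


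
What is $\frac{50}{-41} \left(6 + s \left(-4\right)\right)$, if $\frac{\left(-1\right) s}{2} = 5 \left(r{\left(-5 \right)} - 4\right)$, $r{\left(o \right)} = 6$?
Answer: $- \frac{4300}{41} \approx -104.88$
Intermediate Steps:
$s = -20$ ($s = - 2 \cdot 5 \left(6 - 4\right) = - 2 \cdot 5 \cdot 2 = \left(-2\right) 10 = -20$)
$\frac{50}{-41} \left(6 + s \left(-4\right)\right) = \frac{50}{-41} \left(6 - -80\right) = 50 \left(- \frac{1}{41}\right) \left(6 + 80\right) = \left(- \frac{50}{41}\right) 86 = - \frac{4300}{41}$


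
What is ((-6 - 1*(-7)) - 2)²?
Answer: 1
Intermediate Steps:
((-6 - 1*(-7)) - 2)² = ((-6 + 7) - 2)² = (1 - 2)² = (-1)² = 1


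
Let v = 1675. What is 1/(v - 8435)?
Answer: -1/6760 ≈ -0.00014793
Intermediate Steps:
1/(v - 8435) = 1/(1675 - 8435) = 1/(-6760) = -1/6760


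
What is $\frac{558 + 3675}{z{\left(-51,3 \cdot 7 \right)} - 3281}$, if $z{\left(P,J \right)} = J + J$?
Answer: $- \frac{4233}{3239} \approx -1.3069$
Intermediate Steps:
$z{\left(P,J \right)} = 2 J$
$\frac{558 + 3675}{z{\left(-51,3 \cdot 7 \right)} - 3281} = \frac{558 + 3675}{2 \cdot 3 \cdot 7 - 3281} = \frac{4233}{2 \cdot 21 - 3281} = \frac{4233}{42 - 3281} = \frac{4233}{-3239} = 4233 \left(- \frac{1}{3239}\right) = - \frac{4233}{3239}$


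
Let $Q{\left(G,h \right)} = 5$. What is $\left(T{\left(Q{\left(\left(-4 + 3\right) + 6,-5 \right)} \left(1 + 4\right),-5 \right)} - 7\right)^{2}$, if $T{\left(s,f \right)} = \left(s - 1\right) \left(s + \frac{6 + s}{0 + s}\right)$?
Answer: $\frac{242393761}{625} \approx 3.8783 \cdot 10^{5}$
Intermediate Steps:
$T{\left(s,f \right)} = \left(-1 + s\right) \left(s + \frac{6 + s}{s}\right)$
$\left(T{\left(Q{\left(\left(-4 + 3\right) + 6,-5 \right)} \left(1 + 4\right),-5 \right)} - 7\right)^{2} = \left(\left(5 + \left(5 \left(1 + 4\right)\right)^{2} - \frac{6}{5 \left(1 + 4\right)}\right) - 7\right)^{2} = \left(\left(5 + \left(5 \cdot 5\right)^{2} - \frac{6}{5 \cdot 5}\right) - 7\right)^{2} = \left(\left(5 + 25^{2} - \frac{6}{25}\right) - 7\right)^{2} = \left(\left(5 + 625 - \frac{6}{25}\right) - 7\right)^{2} = \left(\frac{15744}{25} - 7\right)^{2} = \left(\frac{15569}{25}\right)^{2} = \frac{242393761}{625}$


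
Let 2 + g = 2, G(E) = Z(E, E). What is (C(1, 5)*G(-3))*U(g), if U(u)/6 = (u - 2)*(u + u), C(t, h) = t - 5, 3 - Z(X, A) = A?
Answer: 0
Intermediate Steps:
Z(X, A) = 3 - A
G(E) = 3 - E
g = 0 (g = -2 + 2 = 0)
C(t, h) = -5 + t
U(u) = 12*u*(-2 + u) (U(u) = 6*((u - 2)*(u + u)) = 6*((-2 + u)*(2*u)) = 6*(2*u*(-2 + u)) = 12*u*(-2 + u))
(C(1, 5)*G(-3))*U(g) = ((-5 + 1)*(3 - 1*(-3)))*(12*0*(-2 + 0)) = (-4*(3 + 3))*(12*0*(-2)) = -4*6*0 = -24*0 = 0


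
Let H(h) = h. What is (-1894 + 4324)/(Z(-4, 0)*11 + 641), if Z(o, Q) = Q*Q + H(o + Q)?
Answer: 810/199 ≈ 4.0704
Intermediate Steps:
Z(o, Q) = Q + o + Q² (Z(o, Q) = Q*Q + (o + Q) = Q² + (Q + o) = Q + o + Q²)
(-1894 + 4324)/(Z(-4, 0)*11 + 641) = (-1894 + 4324)/((0 - 4 + 0²)*11 + 641) = 2430/((0 - 4 + 0)*11 + 641) = 2430/(-4*11 + 641) = 2430/(-44 + 641) = 2430/597 = 2430*(1/597) = 810/199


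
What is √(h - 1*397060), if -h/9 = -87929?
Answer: √394301 ≈ 627.93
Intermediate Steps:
h = 791361 (h = -9*(-87929) = 791361)
√(h - 1*397060) = √(791361 - 1*397060) = √(791361 - 397060) = √394301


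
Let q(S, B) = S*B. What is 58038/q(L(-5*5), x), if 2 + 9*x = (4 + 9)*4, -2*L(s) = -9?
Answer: 58038/25 ≈ 2321.5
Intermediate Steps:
L(s) = 9/2 (L(s) = -½*(-9) = 9/2)
x = 50/9 (x = -2/9 + ((4 + 9)*4)/9 = -2/9 + (13*4)/9 = -2/9 + (⅑)*52 = -2/9 + 52/9 = 50/9 ≈ 5.5556)
q(S, B) = B*S
58038/q(L(-5*5), x) = 58038/(((50/9)*(9/2))) = 58038/25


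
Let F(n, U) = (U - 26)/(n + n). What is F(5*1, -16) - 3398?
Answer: -17011/5 ≈ -3402.2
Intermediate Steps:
F(n, U) = (-26 + U)/(2*n) (F(n, U) = (-26 + U)/((2*n)) = (-26 + U)*(1/(2*n)) = (-26 + U)/(2*n))
F(5*1, -16) - 3398 = (-26 - 16)/(2*((5*1))) - 3398 = (1/2)*(-42)/5 - 3398 = (1/2)*(1/5)*(-42) - 3398 = -21/5 - 3398 = -17011/5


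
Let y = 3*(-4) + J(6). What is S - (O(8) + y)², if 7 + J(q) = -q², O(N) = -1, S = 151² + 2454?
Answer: 22119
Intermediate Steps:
S = 25255 (S = 22801 + 2454 = 25255)
J(q) = -7 - q²
y = -55 (y = 3*(-4) + (-7 - 1*6²) = -12 + (-7 - 1*36) = -12 + (-7 - 36) = -12 - 43 = -55)
S - (O(8) + y)² = 25255 - (-1 - 55)² = 25255 - 1*(-56)² = 25255 - 1*3136 = 25255 - 3136 = 22119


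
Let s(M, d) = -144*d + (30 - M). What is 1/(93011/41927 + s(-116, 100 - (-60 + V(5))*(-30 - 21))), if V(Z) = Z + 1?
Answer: 41927/16029707505 ≈ 2.6156e-6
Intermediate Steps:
V(Z) = 1 + Z
s(M, d) = 30 - M - 144*d
1/(93011/41927 + s(-116, 100 - (-60 + V(5))*(-30 - 21))) = 1/(93011/41927 + (30 - 1*(-116) - 144*(100 - (-60 + (1 + 5))*(-30 - 21)))) = 1/(93011*(1/41927) + (30 + 116 - 144*(100 - (-60 + 6)*(-51)))) = 1/(93011/41927 + (30 + 116 - 144*(100 - (-54)*(-51)))) = 1/(93011/41927 + (30 + 116 - 144*(100 - 1*2754))) = 1/(93011/41927 + (30 + 116 - 144*(100 - 2754))) = 1/(93011/41927 + (30 + 116 - 144*(-2654))) = 1/(93011/41927 + (30 + 116 + 382176)) = 1/(93011/41927 + 382322) = 1/(16029707505/41927) = 41927/16029707505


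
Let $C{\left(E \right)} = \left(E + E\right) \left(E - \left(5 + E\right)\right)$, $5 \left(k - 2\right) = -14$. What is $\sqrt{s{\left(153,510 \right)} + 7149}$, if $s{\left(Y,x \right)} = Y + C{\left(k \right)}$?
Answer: $\sqrt{7310} \approx 85.499$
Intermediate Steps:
$k = - \frac{4}{5}$ ($k = 2 + \frac{1}{5} \left(-14\right) = 2 - \frac{14}{5} = - \frac{4}{5} \approx -0.8$)
$C{\left(E \right)} = - 10 E$ ($C{\left(E \right)} = 2 E \left(-5\right) = - 10 E$)
$s{\left(Y,x \right)} = 8 + Y$ ($s{\left(Y,x \right)} = Y - -8 = Y + 8 = 8 + Y$)
$\sqrt{s{\left(153,510 \right)} + 7149} = \sqrt{\left(8 + 153\right) + 7149} = \sqrt{161 + 7149} = \sqrt{7310}$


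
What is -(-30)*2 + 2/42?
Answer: 1261/21 ≈ 60.048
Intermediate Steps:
-(-30)*2 + 2/42 = -30*(-2) + 2*(1/42) = 60 + 1/21 = 1261/21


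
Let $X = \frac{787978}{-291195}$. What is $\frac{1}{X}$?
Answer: $- \frac{291195}{787978} \approx -0.36955$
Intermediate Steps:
$X = - \frac{787978}{291195}$ ($X = 787978 \left(- \frac{1}{291195}\right) = - \frac{787978}{291195} \approx -2.706$)
$\frac{1}{X} = \frac{1}{- \frac{787978}{291195}} = - \frac{291195}{787978}$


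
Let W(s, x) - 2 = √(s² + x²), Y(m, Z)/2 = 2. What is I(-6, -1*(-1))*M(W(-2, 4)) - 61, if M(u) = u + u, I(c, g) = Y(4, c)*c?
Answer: -157 - 96*√5 ≈ -371.66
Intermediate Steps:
Y(m, Z) = 4 (Y(m, Z) = 2*2 = 4)
W(s, x) = 2 + √(s² + x²)
I(c, g) = 4*c
M(u) = 2*u
I(-6, -1*(-1))*M(W(-2, 4)) - 61 = (4*(-6))*(2*(2 + √((-2)² + 4²))) - 61 = -48*(2 + √(4 + 16)) - 61 = -48*(2 + √20) - 61 = -48*(2 + 2*√5) - 61 = -24*(4 + 4*√5) - 61 = (-96 - 96*√5) - 61 = -157 - 96*√5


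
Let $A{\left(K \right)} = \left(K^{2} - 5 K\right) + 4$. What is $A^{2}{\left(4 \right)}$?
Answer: $0$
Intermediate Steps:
$A{\left(K \right)} = 4 + K^{2} - 5 K$
$A^{2}{\left(4 \right)} = \left(4 + 4^{2} - 20\right)^{2} = \left(4 + 16 - 20\right)^{2} = 0^{2} = 0$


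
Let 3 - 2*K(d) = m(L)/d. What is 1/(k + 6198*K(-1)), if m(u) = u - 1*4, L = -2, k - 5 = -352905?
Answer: -1/362197 ≈ -2.7609e-6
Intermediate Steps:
k = -352900 (k = 5 - 352905 = -352900)
m(u) = -4 + u (m(u) = u - 4 = -4 + u)
K(d) = 3/2 + 3/d (K(d) = 3/2 - (-4 - 2)/(2*d) = 3/2 - (-3)/d = 3/2 + 3/d)
1/(k + 6198*K(-1)) = 1/(-352900 + 6198*(3/2 + 3/(-1))) = 1/(-352900 + 6198*(3/2 + 3*(-1))) = 1/(-352900 + 6198*(3/2 - 3)) = 1/(-352900 + 6198*(-3/2)) = 1/(-352900 - 9297) = 1/(-362197) = -1/362197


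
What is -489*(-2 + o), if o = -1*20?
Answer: 10758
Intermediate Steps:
o = -20
-489*(-2 + o) = -489*(-2 - 20) = -489*(-22) = 10758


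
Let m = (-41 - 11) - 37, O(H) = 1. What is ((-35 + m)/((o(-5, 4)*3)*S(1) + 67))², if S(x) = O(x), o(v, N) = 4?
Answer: 15376/6241 ≈ 2.4637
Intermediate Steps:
S(x) = 1
m = -89 (m = -52 - 37 = -89)
((-35 + m)/((o(-5, 4)*3)*S(1) + 67))² = ((-35 - 89)/((4*3)*1 + 67))² = (-124/(12*1 + 67))² = (-124/(12 + 67))² = (-124/79)² = 15376/6241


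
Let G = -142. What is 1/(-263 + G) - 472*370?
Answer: -70729201/405 ≈ -1.7464e+5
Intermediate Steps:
1/(-263 + G) - 472*370 = 1/(-263 - 142) - 472*370 = 1/(-405) - 174640 = -1/405 - 174640 = -70729201/405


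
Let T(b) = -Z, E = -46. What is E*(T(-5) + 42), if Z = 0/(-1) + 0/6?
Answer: -1932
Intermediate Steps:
Z = 0 (Z = 0*(-1) + 0*(1/6) = 0 + 0 = 0)
T(b) = 0 (T(b) = -1*0 = 0)
E*(T(-5) + 42) = -46*(0 + 42) = -46*42 = -1932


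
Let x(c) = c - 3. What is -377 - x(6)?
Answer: -380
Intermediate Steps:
x(c) = -3 + c
-377 - x(6) = -377 - (-3 + 6) = -377 - 1*3 = -377 - 3 = -380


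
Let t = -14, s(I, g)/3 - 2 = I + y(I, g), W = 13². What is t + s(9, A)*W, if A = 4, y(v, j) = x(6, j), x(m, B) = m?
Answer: 8605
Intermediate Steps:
y(v, j) = 6
W = 169
s(I, g) = 24 + 3*I (s(I, g) = 6 + 3*(I + 6) = 6 + 3*(6 + I) = 6 + (18 + 3*I) = 24 + 3*I)
t + s(9, A)*W = -14 + (24 + 3*9)*169 = -14 + (24 + 27)*169 = -14 + 51*169 = -14 + 8619 = 8605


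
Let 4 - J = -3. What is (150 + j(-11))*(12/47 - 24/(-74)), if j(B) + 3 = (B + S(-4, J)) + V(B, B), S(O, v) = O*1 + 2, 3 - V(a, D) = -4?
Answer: 3024/37 ≈ 81.730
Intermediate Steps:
V(a, D) = 7 (V(a, D) = 3 - 1*(-4) = 3 + 4 = 7)
J = 7 (J = 4 - 1*(-3) = 4 + 3 = 7)
S(O, v) = 2 + O (S(O, v) = O + 2 = 2 + O)
j(B) = 2 + B (j(B) = -3 + ((B + (2 - 4)) + 7) = -3 + ((B - 2) + 7) = -3 + ((-2 + B) + 7) = -3 + (5 + B) = 2 + B)
(150 + j(-11))*(12/47 - 24/(-74)) = (150 + (2 - 11))*(12/47 - 24/(-74)) = (150 - 9)*(12*(1/47) - 24*(-1/74)) = 141*(12/47 + 12/37) = 141*(1008/1739) = 3024/37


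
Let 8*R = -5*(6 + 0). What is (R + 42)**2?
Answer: 23409/16 ≈ 1463.1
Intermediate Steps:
R = -15/4 (R = (-5*(6 + 0))/8 = (-5*6)/8 = (1/8)*(-30) = -15/4 ≈ -3.7500)
(R + 42)**2 = (-15/4 + 42)**2 = (153/4)**2 = 23409/16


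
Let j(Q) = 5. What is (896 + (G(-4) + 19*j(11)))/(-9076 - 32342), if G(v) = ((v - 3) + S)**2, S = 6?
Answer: -496/20709 ≈ -0.023951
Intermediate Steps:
G(v) = (3 + v)**2 (G(v) = ((v - 3) + 6)**2 = ((-3 + v) + 6)**2 = (3 + v)**2)
(896 + (G(-4) + 19*j(11)))/(-9076 - 32342) = (896 + ((3 - 4)**2 + 19*5))/(-9076 - 32342) = (896 + ((-1)**2 + 95))/(-41418) = (896 + (1 + 95))*(-1/41418) = (896 + 96)*(-1/41418) = 992*(-1/41418) = -496/20709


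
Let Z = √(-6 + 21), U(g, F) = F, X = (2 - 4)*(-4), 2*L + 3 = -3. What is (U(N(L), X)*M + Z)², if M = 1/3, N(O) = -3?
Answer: 199/9 + 16*√15/3 ≈ 42.767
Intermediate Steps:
L = -3 (L = -3/2 + (½)*(-3) = -3/2 - 3/2 = -3)
X = 8 (X = -2*(-4) = 8)
Z = √15 ≈ 3.8730
M = ⅓ ≈ 0.33333
(U(N(L), X)*M + Z)² = (8*(⅓) + √15)² = (8/3 + √15)²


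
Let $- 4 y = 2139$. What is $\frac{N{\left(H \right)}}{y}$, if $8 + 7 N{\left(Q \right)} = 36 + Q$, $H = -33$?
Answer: $\frac{20}{14973} \approx 0.0013357$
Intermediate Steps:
$y = - \frac{2139}{4}$ ($y = \left(- \frac{1}{4}\right) 2139 = - \frac{2139}{4} \approx -534.75$)
$N{\left(Q \right)} = 4 + \frac{Q}{7}$ ($N{\left(Q \right)} = - \frac{8}{7} + \frac{36 + Q}{7} = - \frac{8}{7} + \left(\frac{36}{7} + \frac{Q}{7}\right) = 4 + \frac{Q}{7}$)
$\frac{N{\left(H \right)}}{y} = \frac{4 + \frac{1}{7} \left(-33\right)}{- \frac{2139}{4}} = \left(4 - \frac{33}{7}\right) \left(- \frac{4}{2139}\right) = \left(- \frac{5}{7}\right) \left(- \frac{4}{2139}\right) = \frac{20}{14973}$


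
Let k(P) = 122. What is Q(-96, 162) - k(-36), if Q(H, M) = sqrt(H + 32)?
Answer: -122 + 8*I ≈ -122.0 + 8.0*I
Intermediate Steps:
Q(H, M) = sqrt(32 + H)
Q(-96, 162) - k(-36) = sqrt(32 - 96) - 1*122 = sqrt(-64) - 122 = 8*I - 122 = -122 + 8*I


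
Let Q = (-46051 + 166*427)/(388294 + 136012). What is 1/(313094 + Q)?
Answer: 524306/164157087595 ≈ 3.1939e-6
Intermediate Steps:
Q = 24831/524306 (Q = (-46051 + 70882)/524306 = 24831*(1/524306) = 24831/524306 ≈ 0.047360)
1/(313094 + Q) = 1/(313094 + 24831/524306) = 1/(164157087595/524306) = 524306/164157087595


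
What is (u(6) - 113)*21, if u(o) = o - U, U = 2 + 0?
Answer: -2289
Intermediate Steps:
U = 2
u(o) = -2 + o (u(o) = o - 1*2 = o - 2 = -2 + o)
(u(6) - 113)*21 = ((-2 + 6) - 113)*21 = (4 - 113)*21 = -109*21 = -2289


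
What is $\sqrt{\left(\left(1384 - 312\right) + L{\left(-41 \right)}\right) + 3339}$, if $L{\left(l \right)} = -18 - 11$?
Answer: $\sqrt{4382} \approx 66.197$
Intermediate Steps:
$L{\left(l \right)} = -29$
$\sqrt{\left(\left(1384 - 312\right) + L{\left(-41 \right)}\right) + 3339} = \sqrt{\left(\left(1384 - 312\right) - 29\right) + 3339} = \sqrt{\left(1072 - 29\right) + 3339} = \sqrt{1043 + 3339} = \sqrt{4382}$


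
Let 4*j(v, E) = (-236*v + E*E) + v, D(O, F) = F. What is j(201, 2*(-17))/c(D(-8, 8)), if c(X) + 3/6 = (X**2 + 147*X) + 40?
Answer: -46079/5118 ≈ -9.0033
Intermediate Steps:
j(v, E) = -235*v/4 + E**2/4 (j(v, E) = ((-236*v + E*E) + v)/4 = ((-236*v + E**2) + v)/4 = ((E**2 - 236*v) + v)/4 = (E**2 - 235*v)/4 = -235*v/4 + E**2/4)
c(X) = 79/2 + X**2 + 147*X (c(X) = -1/2 + ((X**2 + 147*X) + 40) = -1/2 + (40 + X**2 + 147*X) = 79/2 + X**2 + 147*X)
j(201, 2*(-17))/c(D(-8, 8)) = (-235/4*201 + (2*(-17))**2/4)/(79/2 + 8**2 + 147*8) = (-47235/4 + (1/4)*(-34)**2)/(79/2 + 64 + 1176) = (-47235/4 + (1/4)*1156)/(2559/2) = (-47235/4 + 289)*(2/2559) = -46079/4*2/2559 = -46079/5118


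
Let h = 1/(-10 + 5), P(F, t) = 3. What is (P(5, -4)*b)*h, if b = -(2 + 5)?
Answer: 21/5 ≈ 4.2000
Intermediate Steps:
b = -7 (b = -1*7 = -7)
h = -1/5 (h = 1/(-5) = -1/5 ≈ -0.20000)
(P(5, -4)*b)*h = (3*(-7))*(-1/5) = -21*(-1/5) = 21/5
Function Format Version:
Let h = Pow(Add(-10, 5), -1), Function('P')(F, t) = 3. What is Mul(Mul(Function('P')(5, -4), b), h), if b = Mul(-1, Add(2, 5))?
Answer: Rational(21, 5) ≈ 4.2000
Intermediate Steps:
b = -7 (b = Mul(-1, 7) = -7)
h = Rational(-1, 5) (h = Pow(-5, -1) = Rational(-1, 5) ≈ -0.20000)
Mul(Mul(Function('P')(5, -4), b), h) = Mul(Mul(3, -7), Rational(-1, 5)) = Mul(-21, Rational(-1, 5)) = Rational(21, 5)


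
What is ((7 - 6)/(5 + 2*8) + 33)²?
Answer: 481636/441 ≈ 1092.1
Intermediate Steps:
((7 - 6)/(5 + 2*8) + 33)² = (1/(5 + 16) + 33)² = (1/21 + 33)² = (694/21)² = 481636/441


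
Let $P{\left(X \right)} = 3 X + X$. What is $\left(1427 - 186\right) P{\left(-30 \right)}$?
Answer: $-148920$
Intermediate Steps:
$P{\left(X \right)} = 4 X$
$\left(1427 - 186\right) P{\left(-30 \right)} = \left(1427 - 186\right) 4 \left(-30\right) = 1241 \left(-120\right) = -148920$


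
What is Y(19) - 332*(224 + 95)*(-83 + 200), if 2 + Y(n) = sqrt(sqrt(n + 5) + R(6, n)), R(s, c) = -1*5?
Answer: -12391238 + I*sqrt(5 - 2*sqrt(6)) ≈ -1.2391e+7 + 0.31784*I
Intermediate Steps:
R(s, c) = -5
Y(n) = -2 + sqrt(-5 + sqrt(5 + n)) (Y(n) = -2 + sqrt(sqrt(n + 5) - 5) = -2 + sqrt(sqrt(5 + n) - 5) = -2 + sqrt(-5 + sqrt(5 + n)))
Y(19) - 332*(224 + 95)*(-83 + 200) = (-2 + sqrt(-5 + sqrt(5 + 19))) - 332*(224 + 95)*(-83 + 200) = (-2 + sqrt(-5 + sqrt(24))) - 105908*117 = (-2 + sqrt(-5 + 2*sqrt(6))) - 332*37323 = (-2 + sqrt(-5 + 2*sqrt(6))) - 12391236 = -12391238 + sqrt(-5 + 2*sqrt(6))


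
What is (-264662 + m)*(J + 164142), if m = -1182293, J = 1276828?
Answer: -2085018746350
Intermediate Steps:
(-264662 + m)*(J + 164142) = (-264662 - 1182293)*(1276828 + 164142) = -1446955*1440970 = -2085018746350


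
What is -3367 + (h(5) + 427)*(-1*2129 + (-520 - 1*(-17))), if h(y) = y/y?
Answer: -1129863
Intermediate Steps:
h(y) = 1
-3367 + (h(5) + 427)*(-1*2129 + (-520 - 1*(-17))) = -3367 + (1 + 427)*(-1*2129 + (-520 - 1*(-17))) = -3367 + 428*(-2129 + (-520 + 17)) = -3367 + 428*(-2129 - 503) = -3367 + 428*(-2632) = -3367 - 1126496 = -1129863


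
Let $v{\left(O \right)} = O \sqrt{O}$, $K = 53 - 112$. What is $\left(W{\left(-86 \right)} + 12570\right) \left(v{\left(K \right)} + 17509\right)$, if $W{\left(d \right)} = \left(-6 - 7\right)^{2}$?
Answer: $223047151 - 751601 i \sqrt{59} \approx 2.2305 \cdot 10^{8} - 5.7732 \cdot 10^{6} i$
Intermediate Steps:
$K = -59$ ($K = 53 - 112 = -59$)
$W{\left(d \right)} = 169$ ($W{\left(d \right)} = \left(-13\right)^{2} = 169$)
$v{\left(O \right)} = O^{\frac{3}{2}}$
$\left(W{\left(-86 \right)} + 12570\right) \left(v{\left(K \right)} + 17509\right) = \left(169 + 12570\right) \left(\left(-59\right)^{\frac{3}{2}} + 17509\right) = 12739 \left(- 59 i \sqrt{59} + 17509\right) = 12739 \left(17509 - 59 i \sqrt{59}\right) = 223047151 - 751601 i \sqrt{59}$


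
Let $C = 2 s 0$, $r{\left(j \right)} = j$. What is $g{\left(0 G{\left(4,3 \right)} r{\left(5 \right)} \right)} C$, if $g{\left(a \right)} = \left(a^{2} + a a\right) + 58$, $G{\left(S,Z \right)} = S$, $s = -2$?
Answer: $0$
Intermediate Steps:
$C = 0$ ($C = 2 \left(-2\right) 0 = \left(-4\right) 0 = 0$)
$g{\left(a \right)} = 58 + 2 a^{2}$ ($g{\left(a \right)} = \left(a^{2} + a^{2}\right) + 58 = 2 a^{2} + 58 = 58 + 2 a^{2}$)
$g{\left(0 G{\left(4,3 \right)} r{\left(5 \right)} \right)} C = \left(58 + 2 \left(0 \cdot 4 \cdot 5\right)^{2}\right) 0 = \left(58 + 2 \left(0 \cdot 5\right)^{2}\right) 0 = \left(58 + 2 \cdot 0^{2}\right) 0 = \left(58 + 2 \cdot 0\right) 0 = \left(58 + 0\right) 0 = 58 \cdot 0 = 0$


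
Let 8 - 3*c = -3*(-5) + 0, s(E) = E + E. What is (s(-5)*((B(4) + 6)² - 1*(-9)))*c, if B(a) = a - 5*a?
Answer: 7630/3 ≈ 2543.3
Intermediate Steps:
s(E) = 2*E
B(a) = -4*a
c = -7/3 (c = 8/3 - (-3*(-5) + 0)/3 = 8/3 - (15 + 0)/3 = 8/3 - ⅓*15 = 8/3 - 5 = -7/3 ≈ -2.3333)
(s(-5)*((B(4) + 6)² - 1*(-9)))*c = ((2*(-5))*((-4*4 + 6)² - 1*(-9)))*(-7/3) = -10*((-16 + 6)² + 9)*(-7/3) = -10*((-10)² + 9)*(-7/3) = -10*(100 + 9)*(-7/3) = -10*109*(-7/3) = -1090*(-7/3) = 7630/3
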